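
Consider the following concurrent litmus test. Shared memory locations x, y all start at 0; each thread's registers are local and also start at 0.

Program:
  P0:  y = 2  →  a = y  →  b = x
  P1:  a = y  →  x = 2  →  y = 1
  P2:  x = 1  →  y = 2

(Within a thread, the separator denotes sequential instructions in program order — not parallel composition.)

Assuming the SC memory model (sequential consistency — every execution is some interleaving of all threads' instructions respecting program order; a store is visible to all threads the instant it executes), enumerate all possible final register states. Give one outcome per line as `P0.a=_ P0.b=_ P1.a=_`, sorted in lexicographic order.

outcome vector order: (P0.a,P0.b,P1.a)
|SC outcomes| = 10

P0.a=1 P0.b=1 P1.a=0
P0.a=1 P0.b=1 P1.a=2
P0.a=1 P0.b=2 P1.a=0
P0.a=1 P0.b=2 P1.a=2
P0.a=2 P0.b=0 P1.a=0
P0.a=2 P0.b=0 P1.a=2
P0.a=2 P0.b=1 P1.a=0
P0.a=2 P0.b=1 P1.a=2
P0.a=2 P0.b=2 P1.a=0
P0.a=2 P0.b=2 P1.a=2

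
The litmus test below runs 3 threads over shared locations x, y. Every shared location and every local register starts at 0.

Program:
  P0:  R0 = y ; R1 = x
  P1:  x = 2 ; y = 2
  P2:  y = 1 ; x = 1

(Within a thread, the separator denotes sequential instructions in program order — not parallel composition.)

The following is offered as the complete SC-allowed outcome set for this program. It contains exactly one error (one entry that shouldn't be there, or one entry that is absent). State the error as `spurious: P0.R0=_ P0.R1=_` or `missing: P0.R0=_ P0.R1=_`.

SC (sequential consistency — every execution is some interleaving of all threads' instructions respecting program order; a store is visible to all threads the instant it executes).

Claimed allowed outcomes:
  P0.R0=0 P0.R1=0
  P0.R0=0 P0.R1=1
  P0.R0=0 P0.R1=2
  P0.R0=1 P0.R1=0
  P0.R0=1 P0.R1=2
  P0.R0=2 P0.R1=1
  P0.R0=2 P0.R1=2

outcome vector order: (P0.R0,P0.R1)
under SC → <0 0>, <0 1>, <0 2>, <1 0>, <1 1>, <1 2>, <2 1>, <2 2>
SC∖claimed = {<1 1>}

missing: P0.R0=1 P0.R1=1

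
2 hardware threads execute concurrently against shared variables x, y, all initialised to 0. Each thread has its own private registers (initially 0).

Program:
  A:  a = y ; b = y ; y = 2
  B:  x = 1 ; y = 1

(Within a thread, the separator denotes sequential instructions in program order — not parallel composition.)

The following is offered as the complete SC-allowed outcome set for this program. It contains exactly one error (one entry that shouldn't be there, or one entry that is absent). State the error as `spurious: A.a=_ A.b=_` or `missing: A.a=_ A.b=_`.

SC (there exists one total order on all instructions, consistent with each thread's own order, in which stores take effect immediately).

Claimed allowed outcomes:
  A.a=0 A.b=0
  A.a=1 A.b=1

missing: A.a=0 A.b=1

outcome vector order: (A.a,A.b)
under SC → <0 0>, <0 1>, <1 1>
SC∖claimed = {<0 1>}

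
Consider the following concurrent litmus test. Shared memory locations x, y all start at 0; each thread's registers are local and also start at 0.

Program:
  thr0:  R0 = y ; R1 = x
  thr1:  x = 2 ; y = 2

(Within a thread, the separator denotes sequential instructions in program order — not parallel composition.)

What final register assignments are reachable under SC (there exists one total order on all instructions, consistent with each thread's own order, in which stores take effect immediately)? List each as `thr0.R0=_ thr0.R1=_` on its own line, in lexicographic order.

thr0.R0=0 thr0.R1=0
thr0.R0=0 thr0.R1=2
thr0.R0=2 thr0.R1=2

outcome vector order: (thr0.R0,thr0.R1)
|SC outcomes| = 3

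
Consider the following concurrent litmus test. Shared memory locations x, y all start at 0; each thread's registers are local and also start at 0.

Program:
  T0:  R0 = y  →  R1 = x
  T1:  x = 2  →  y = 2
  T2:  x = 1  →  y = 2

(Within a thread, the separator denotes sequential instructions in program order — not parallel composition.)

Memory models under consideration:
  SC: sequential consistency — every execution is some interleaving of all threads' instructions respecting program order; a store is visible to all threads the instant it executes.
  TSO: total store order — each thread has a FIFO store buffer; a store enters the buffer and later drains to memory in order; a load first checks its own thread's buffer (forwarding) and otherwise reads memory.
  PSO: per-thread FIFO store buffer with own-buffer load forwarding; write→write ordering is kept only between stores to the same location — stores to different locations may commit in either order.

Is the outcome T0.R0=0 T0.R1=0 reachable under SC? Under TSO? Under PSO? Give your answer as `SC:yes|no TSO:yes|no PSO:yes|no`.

outcome vector order: (T0.R0,T0.R1)
under SC → 0/0 0/1 0/2 2/1 2/2
under TSO → 0/0 0/1 0/2 2/1 2/2
under PSO → 0/0 0/1 0/2 2/0 2/1 2/2
target 0/0 ∈ {SC,TSO,PSO}

SC:yes TSO:yes PSO:yes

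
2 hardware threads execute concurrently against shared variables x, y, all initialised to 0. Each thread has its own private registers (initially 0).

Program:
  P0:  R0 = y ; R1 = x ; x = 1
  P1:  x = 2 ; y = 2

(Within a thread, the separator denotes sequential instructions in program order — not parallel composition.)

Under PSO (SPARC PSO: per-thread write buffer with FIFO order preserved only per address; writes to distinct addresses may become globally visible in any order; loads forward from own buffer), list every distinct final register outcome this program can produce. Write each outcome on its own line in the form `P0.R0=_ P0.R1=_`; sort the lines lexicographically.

outcome vector order: (P0.R0,P0.R1)
|PSO outcomes| = 4

P0.R0=0 P0.R1=0
P0.R0=0 P0.R1=2
P0.R0=2 P0.R1=0
P0.R0=2 P0.R1=2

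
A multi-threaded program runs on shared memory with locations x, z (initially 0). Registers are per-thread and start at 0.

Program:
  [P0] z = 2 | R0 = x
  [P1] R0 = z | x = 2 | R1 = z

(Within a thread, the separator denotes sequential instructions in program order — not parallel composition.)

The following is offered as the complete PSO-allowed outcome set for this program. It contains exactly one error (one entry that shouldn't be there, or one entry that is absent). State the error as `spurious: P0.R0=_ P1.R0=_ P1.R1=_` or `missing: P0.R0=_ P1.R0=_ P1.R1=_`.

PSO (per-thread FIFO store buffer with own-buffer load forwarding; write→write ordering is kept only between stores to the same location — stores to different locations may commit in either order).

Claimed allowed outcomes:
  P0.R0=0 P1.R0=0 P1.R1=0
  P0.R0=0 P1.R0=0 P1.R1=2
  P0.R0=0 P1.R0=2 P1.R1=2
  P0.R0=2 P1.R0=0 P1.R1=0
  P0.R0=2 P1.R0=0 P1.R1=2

missing: P0.R0=2 P1.R0=2 P1.R1=2

outcome vector order: (P0.R0,P1.R0,P1.R1)
PSO (6): 000; 002; 022; 200; 202; 222
PSO∖claimed = {222}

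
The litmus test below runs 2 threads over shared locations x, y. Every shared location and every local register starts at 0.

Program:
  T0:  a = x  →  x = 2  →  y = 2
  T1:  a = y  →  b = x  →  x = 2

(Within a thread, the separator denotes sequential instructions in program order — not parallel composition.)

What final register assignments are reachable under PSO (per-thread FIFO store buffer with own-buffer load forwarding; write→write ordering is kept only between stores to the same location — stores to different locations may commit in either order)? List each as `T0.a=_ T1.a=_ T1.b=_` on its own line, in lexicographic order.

outcome vector order: (T0.a,T1.a,T1.b)
|PSO outcomes| = 5

T0.a=0 T1.a=0 T1.b=0
T0.a=0 T1.a=0 T1.b=2
T0.a=0 T1.a=2 T1.b=0
T0.a=0 T1.a=2 T1.b=2
T0.a=2 T1.a=0 T1.b=0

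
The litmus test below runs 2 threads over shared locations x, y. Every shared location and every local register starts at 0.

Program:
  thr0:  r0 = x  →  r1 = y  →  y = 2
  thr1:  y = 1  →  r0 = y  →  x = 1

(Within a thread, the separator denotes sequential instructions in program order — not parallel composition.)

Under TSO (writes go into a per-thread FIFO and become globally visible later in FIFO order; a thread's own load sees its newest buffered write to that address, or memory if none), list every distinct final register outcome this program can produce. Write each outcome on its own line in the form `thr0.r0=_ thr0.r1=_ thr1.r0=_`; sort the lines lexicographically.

thr0.r0=0 thr0.r1=0 thr1.r0=1
thr0.r0=0 thr0.r1=0 thr1.r0=2
thr0.r0=0 thr0.r1=1 thr1.r0=1
thr0.r0=0 thr0.r1=1 thr1.r0=2
thr0.r0=1 thr0.r1=1 thr1.r0=1

outcome vector order: (thr0.r0,thr0.r1,thr1.r0)
|TSO outcomes| = 5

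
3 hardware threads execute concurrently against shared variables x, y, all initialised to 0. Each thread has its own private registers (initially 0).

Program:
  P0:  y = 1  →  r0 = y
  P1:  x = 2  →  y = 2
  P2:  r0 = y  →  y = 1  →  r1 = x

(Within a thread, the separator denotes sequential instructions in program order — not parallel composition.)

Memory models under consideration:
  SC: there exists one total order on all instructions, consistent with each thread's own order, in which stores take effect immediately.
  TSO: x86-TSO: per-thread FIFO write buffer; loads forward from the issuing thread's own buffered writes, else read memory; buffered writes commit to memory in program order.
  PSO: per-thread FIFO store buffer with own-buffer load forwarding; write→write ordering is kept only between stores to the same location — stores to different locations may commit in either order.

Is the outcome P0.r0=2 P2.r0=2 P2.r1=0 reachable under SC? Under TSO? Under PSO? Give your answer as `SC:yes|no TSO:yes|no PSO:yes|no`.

outcome vector order: (P0.r0,P2.r0,P2.r1)
SC (10): (1,0,0) (1,0,2) (1,1,0) (1,1,2) (1,2,2) (2,0,0) (2,0,2) (2,1,0) (2,1,2) (2,2,2)
TSO (10): (1,0,0) (1,0,2) (1,1,0) (1,1,2) (1,2,2) (2,0,0) (2,0,2) (2,1,0) (2,1,2) (2,2,2)
PSO (12): (1,0,0) (1,0,2) (1,1,0) (1,1,2) (1,2,0) (1,2,2) (2,0,0) (2,0,2) (2,1,0) (2,1,2) (2,2,0) (2,2,2)
target (2,2,0) ∈ {PSO}

SC:no TSO:no PSO:yes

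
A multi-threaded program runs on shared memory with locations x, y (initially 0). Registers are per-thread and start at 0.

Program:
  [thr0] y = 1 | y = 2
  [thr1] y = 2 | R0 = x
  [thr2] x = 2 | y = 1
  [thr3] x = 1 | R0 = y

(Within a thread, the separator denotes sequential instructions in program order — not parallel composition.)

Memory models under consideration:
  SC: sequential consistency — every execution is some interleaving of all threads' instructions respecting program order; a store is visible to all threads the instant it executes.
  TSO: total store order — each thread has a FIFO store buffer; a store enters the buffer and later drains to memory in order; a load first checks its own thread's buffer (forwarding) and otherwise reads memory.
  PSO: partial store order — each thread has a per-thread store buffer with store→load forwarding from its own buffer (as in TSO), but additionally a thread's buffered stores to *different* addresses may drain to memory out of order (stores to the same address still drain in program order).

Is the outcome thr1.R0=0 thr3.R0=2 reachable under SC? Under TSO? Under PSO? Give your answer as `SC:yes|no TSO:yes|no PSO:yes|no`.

SC:yes TSO:yes PSO:yes

outcome vector order: (thr1.R0,thr3.R0)
SC (8): 0/1, 0/2, 1/0, 1/1, 1/2, 2/0, 2/1, 2/2
TSO (9): 0/0, 0/1, 0/2, 1/0, 1/1, 1/2, 2/0, 2/1, 2/2
PSO (9): 0/0, 0/1, 0/2, 1/0, 1/1, 1/2, 2/0, 2/1, 2/2
target 0/2 ∈ {SC,TSO,PSO}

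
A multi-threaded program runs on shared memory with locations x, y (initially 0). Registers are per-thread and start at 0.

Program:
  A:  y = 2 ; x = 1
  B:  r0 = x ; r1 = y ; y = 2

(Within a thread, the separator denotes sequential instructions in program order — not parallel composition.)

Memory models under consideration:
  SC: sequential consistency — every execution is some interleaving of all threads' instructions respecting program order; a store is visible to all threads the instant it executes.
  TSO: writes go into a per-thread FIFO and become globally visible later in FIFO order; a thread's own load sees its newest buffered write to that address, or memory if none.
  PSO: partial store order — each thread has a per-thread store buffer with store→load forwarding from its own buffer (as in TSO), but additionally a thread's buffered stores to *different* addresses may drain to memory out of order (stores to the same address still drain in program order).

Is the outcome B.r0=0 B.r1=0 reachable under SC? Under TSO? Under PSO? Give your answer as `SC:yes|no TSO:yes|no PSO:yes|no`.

SC:yes TSO:yes PSO:yes

outcome vector order: (B.r0,B.r1)
SC (3): <0 0> <0 2> <1 2>
TSO (3): <0 0> <0 2> <1 2>
PSO (4): <0 0> <0 2> <1 0> <1 2>
target <0 0> ∈ {SC,TSO,PSO}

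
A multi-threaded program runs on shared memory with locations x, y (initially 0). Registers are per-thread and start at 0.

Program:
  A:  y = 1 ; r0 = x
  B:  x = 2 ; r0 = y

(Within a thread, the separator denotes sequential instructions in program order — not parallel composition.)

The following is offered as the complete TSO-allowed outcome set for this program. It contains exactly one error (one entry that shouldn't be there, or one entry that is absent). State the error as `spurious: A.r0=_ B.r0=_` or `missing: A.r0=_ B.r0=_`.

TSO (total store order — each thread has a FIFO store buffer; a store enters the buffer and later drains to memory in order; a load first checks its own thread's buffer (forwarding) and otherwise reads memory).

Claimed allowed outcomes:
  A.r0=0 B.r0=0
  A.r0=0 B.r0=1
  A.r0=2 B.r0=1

outcome vector order: (A.r0,B.r0)
TSO: 4 outcomes — {0/0 0/1 2/0 2/1}
TSO∖claimed = {2/0}

missing: A.r0=2 B.r0=0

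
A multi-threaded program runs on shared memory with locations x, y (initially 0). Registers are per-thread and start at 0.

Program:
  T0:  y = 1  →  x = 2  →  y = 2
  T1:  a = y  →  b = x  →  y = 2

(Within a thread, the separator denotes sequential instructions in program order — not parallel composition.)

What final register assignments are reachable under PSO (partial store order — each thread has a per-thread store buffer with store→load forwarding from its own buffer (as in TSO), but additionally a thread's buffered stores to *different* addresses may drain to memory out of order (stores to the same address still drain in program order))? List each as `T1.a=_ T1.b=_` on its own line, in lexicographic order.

T1.a=0 T1.b=0
T1.a=0 T1.b=2
T1.a=1 T1.b=0
T1.a=1 T1.b=2
T1.a=2 T1.b=0
T1.a=2 T1.b=2

outcome vector order: (T1.a,T1.b)
|PSO outcomes| = 6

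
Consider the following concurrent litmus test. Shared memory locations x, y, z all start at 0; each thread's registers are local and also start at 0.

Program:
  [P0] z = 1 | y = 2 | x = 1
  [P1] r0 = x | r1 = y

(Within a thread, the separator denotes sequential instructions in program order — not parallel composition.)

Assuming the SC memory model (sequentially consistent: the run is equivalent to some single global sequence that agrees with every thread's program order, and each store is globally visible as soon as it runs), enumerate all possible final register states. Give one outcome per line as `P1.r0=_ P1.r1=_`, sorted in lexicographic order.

outcome vector order: (P1.r0,P1.r1)
|SC outcomes| = 3

P1.r0=0 P1.r1=0
P1.r0=0 P1.r1=2
P1.r0=1 P1.r1=2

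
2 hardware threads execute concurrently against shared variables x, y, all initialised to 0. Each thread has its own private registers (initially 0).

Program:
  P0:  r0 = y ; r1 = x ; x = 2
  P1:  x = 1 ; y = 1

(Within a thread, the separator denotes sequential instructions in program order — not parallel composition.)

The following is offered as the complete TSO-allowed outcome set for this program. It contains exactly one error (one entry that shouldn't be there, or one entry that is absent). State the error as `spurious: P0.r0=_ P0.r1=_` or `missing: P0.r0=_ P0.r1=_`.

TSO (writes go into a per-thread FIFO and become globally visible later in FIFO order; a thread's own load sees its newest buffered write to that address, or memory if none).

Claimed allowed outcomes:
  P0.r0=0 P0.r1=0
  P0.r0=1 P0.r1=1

outcome vector order: (P0.r0,P0.r1)
TSO (3): 0/0 0/1 1/1
TSO∖claimed = {0/1}

missing: P0.r0=0 P0.r1=1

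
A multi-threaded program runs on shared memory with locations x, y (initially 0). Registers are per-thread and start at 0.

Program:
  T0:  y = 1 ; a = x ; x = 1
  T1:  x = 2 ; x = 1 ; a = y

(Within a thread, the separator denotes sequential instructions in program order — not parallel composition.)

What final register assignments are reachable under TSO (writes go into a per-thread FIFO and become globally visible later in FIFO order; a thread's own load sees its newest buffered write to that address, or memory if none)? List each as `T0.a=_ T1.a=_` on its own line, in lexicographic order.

outcome vector order: (T0.a,T1.a)
|TSO outcomes| = 6

T0.a=0 T1.a=0
T0.a=0 T1.a=1
T0.a=1 T1.a=0
T0.a=1 T1.a=1
T0.a=2 T1.a=0
T0.a=2 T1.a=1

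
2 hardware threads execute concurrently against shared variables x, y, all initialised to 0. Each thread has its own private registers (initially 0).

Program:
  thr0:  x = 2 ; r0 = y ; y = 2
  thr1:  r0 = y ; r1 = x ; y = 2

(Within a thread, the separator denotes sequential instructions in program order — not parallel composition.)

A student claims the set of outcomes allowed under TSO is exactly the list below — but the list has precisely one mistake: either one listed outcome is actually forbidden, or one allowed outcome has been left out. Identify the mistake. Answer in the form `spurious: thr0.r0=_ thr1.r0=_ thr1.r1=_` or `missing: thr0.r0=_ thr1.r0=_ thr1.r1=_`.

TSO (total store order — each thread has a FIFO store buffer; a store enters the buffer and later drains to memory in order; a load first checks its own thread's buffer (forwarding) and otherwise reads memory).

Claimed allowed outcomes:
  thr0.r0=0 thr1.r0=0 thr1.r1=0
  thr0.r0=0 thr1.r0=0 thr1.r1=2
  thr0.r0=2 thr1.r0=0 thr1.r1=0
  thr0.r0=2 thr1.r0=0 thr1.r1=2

outcome vector order: (thr0.r0,thr1.r0,thr1.r1)
TSO (5): <0 0 0>; <0 0 2>; <0 2 2>; <2 0 0>; <2 0 2>
TSO∖claimed = {<0 2 2>}

missing: thr0.r0=0 thr1.r0=2 thr1.r1=2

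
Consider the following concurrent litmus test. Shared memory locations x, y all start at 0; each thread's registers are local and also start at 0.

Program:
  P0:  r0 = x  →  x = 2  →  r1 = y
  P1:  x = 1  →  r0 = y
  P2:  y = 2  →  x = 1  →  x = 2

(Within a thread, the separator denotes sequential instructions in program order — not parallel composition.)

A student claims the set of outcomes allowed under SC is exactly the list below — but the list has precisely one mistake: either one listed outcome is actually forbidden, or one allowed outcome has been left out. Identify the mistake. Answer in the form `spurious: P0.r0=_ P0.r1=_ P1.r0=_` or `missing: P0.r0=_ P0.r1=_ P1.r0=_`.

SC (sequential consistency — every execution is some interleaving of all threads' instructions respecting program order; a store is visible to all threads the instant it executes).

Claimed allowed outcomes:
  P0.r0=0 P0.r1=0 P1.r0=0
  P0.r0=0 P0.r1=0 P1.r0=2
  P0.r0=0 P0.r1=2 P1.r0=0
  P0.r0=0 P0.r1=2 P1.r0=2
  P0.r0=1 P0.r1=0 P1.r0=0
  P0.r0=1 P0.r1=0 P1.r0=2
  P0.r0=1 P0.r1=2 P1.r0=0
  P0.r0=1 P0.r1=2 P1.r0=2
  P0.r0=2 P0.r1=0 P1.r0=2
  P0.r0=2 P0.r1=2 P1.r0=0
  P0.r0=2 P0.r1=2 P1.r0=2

spurious: P0.r0=2 P0.r1=0 P1.r0=2

outcome vector order: (P0.r0,P0.r1,P1.r0)
SC (10): <0 0 0>; <0 0 2>; <0 2 0>; <0 2 2>; <1 0 0>; <1 0 2>; <1 2 0>; <1 2 2>; <2 2 0>; <2 2 2>
claimed∖SC = {<2 0 2>}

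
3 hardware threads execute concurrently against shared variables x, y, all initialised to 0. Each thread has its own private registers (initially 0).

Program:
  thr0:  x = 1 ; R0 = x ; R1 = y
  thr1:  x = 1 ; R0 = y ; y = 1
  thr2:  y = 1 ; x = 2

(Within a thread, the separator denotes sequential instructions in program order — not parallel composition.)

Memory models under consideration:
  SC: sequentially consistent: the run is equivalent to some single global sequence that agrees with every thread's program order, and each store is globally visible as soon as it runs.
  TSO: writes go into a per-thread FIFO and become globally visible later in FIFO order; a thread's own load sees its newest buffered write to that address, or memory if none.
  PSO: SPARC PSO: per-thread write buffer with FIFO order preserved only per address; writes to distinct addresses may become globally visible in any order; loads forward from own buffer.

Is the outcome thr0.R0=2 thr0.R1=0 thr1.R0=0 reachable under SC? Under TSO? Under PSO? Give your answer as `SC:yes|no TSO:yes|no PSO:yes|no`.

outcome vector order: (thr0.R0,thr0.R1,thr1.R0)
[SC] allowed = {100 101 110 111 210 211}
[TSO] allowed = {100 101 110 111 210 211}
[PSO] allowed = {100 101 110 111 200 201 210 211}
target 200 ∈ {PSO}

SC:no TSO:no PSO:yes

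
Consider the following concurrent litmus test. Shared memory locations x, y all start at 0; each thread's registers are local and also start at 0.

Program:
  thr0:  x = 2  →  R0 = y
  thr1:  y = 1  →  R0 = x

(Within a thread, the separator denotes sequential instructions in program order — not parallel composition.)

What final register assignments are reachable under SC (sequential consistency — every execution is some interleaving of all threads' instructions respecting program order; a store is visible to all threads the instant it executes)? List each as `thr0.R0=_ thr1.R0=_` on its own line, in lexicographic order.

outcome vector order: (thr0.R0,thr1.R0)
|SC outcomes| = 3

thr0.R0=0 thr1.R0=2
thr0.R0=1 thr1.R0=0
thr0.R0=1 thr1.R0=2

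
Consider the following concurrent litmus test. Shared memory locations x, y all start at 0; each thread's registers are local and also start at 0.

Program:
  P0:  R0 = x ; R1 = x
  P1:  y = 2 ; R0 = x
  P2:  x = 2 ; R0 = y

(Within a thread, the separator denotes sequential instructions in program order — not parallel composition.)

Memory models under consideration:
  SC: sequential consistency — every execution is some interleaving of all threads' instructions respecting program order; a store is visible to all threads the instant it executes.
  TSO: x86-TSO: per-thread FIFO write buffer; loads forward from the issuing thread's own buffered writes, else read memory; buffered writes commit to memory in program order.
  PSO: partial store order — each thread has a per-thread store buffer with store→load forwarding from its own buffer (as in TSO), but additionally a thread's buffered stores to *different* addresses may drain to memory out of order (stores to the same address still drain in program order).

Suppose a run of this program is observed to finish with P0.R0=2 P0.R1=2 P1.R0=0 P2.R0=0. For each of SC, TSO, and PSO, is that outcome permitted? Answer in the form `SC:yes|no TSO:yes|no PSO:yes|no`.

outcome vector order: (P0.R0,P0.R1,P1.R0,P2.R0)
[SC] allowed = {0/0/0/2; 0/0/2/0; 0/0/2/2; 0/2/0/2; 0/2/2/0; 0/2/2/2; 2/2/0/2; 2/2/2/0; 2/2/2/2}
[TSO] allowed = {0/0/0/0; 0/0/0/2; 0/0/2/0; 0/0/2/2; 0/2/0/0; 0/2/0/2; 0/2/2/0; 0/2/2/2; 2/2/0/0; 2/2/0/2; 2/2/2/0; 2/2/2/2}
[PSO] allowed = {0/0/0/0; 0/0/0/2; 0/0/2/0; 0/0/2/2; 0/2/0/0; 0/2/0/2; 0/2/2/0; 0/2/2/2; 2/2/0/0; 2/2/0/2; 2/2/2/0; 2/2/2/2}
target 2/2/0/0 ∈ {TSO,PSO}

SC:no TSO:yes PSO:yes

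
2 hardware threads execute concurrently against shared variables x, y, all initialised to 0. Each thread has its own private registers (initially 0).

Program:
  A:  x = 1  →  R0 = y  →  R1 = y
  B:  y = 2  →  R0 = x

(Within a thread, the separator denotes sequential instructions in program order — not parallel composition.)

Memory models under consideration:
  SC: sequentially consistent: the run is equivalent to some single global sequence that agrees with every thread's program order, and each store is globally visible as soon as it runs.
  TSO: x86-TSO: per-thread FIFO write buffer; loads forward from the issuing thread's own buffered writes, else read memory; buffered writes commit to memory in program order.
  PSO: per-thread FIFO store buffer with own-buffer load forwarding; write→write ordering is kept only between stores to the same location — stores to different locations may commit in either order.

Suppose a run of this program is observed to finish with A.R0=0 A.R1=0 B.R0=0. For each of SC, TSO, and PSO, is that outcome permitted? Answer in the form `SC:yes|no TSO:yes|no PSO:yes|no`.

SC:no TSO:yes PSO:yes

outcome vector order: (A.R0,A.R1,B.R0)
SC: 4 outcomes — {(0,0,1); (0,2,1); (2,2,0); (2,2,1)}
TSO: 6 outcomes — {(0,0,0); (0,0,1); (0,2,0); (0,2,1); (2,2,0); (2,2,1)}
PSO: 6 outcomes — {(0,0,0); (0,0,1); (0,2,0); (0,2,1); (2,2,0); (2,2,1)}
target (0,0,0) ∈ {TSO,PSO}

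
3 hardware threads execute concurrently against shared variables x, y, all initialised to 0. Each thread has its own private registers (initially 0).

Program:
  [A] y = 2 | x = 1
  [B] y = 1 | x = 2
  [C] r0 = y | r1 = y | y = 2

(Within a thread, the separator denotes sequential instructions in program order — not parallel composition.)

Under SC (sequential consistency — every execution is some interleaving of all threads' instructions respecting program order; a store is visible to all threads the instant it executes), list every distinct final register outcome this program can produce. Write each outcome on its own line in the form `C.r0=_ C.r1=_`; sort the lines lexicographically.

C.r0=0 C.r1=0
C.r0=0 C.r1=1
C.r0=0 C.r1=2
C.r0=1 C.r1=1
C.r0=1 C.r1=2
C.r0=2 C.r1=1
C.r0=2 C.r1=2

outcome vector order: (C.r0,C.r1)
|SC outcomes| = 7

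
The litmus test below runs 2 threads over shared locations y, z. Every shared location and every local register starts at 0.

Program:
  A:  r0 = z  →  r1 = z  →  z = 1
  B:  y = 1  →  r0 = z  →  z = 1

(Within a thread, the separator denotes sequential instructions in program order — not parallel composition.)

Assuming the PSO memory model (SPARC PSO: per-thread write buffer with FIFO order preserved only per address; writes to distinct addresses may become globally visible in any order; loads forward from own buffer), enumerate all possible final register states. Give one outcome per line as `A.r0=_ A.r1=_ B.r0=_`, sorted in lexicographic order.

outcome vector order: (A.r0,A.r1,B.r0)
|PSO outcomes| = 4

A.r0=0 A.r1=0 B.r0=0
A.r0=0 A.r1=0 B.r0=1
A.r0=0 A.r1=1 B.r0=0
A.r0=1 A.r1=1 B.r0=0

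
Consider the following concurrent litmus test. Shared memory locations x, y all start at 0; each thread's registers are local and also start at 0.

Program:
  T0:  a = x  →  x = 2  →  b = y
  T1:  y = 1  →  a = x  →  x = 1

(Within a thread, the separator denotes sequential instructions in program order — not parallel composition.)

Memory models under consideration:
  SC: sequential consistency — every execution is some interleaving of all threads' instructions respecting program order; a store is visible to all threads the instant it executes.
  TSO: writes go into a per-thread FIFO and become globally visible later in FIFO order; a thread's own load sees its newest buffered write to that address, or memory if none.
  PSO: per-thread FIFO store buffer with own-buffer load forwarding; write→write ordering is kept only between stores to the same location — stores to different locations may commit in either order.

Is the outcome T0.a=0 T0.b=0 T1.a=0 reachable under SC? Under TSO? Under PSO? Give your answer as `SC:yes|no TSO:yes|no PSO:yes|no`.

SC:no TSO:yes PSO:yes

outcome vector order: (T0.a,T0.b,T1.a)
[SC] allowed = {<0 0 2>, <0 1 0>, <0 1 2>, <1 1 0>}
[TSO] allowed = {<0 0 0>, <0 0 2>, <0 1 0>, <0 1 2>, <1 1 0>}
[PSO] allowed = {<0 0 0>, <0 0 2>, <0 1 0>, <0 1 2>, <1 0 0>, <1 1 0>}
target <0 0 0> ∈ {TSO,PSO}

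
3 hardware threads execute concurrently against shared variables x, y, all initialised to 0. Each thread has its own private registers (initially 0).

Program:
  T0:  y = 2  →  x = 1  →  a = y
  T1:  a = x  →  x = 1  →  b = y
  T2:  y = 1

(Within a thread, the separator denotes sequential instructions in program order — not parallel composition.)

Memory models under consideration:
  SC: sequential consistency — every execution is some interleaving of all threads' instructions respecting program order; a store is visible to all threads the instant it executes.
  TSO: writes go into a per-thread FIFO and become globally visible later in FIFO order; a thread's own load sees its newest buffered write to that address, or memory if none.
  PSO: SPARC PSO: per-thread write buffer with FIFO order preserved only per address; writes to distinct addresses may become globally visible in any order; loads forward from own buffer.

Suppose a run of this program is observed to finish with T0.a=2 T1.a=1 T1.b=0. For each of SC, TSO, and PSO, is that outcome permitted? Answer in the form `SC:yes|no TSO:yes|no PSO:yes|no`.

SC:no TSO:no PSO:yes

outcome vector order: (T0.a,T1.a,T1.b)
SC: 10 outcomes — {<1 0 0>, <1 0 1>, <1 0 2>, <1 1 1>, <1 1 2>, <2 0 0>, <2 0 1>, <2 0 2>, <2 1 1>, <2 1 2>}
TSO: 10 outcomes — {<1 0 0>, <1 0 1>, <1 0 2>, <1 1 1>, <1 1 2>, <2 0 0>, <2 0 1>, <2 0 2>, <2 1 1>, <2 1 2>}
PSO: 12 outcomes — {<1 0 0>, <1 0 1>, <1 0 2>, <1 1 0>, <1 1 1>, <1 1 2>, <2 0 0>, <2 0 1>, <2 0 2>, <2 1 0>, <2 1 1>, <2 1 2>}
target <2 1 0> ∈ {PSO}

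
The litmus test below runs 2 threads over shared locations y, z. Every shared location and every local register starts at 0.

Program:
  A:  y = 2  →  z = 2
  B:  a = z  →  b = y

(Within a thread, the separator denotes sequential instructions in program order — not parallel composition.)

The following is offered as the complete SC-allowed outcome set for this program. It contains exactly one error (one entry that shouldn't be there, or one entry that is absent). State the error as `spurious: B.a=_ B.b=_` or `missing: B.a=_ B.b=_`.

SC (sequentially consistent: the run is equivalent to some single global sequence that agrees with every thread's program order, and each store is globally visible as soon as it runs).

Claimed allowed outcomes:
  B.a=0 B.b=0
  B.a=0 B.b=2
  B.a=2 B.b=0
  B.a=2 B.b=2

outcome vector order: (B.a,B.b)
SC (3): <0 0>; <0 2>; <2 2>
claimed∖SC = {<2 0>}

spurious: B.a=2 B.b=0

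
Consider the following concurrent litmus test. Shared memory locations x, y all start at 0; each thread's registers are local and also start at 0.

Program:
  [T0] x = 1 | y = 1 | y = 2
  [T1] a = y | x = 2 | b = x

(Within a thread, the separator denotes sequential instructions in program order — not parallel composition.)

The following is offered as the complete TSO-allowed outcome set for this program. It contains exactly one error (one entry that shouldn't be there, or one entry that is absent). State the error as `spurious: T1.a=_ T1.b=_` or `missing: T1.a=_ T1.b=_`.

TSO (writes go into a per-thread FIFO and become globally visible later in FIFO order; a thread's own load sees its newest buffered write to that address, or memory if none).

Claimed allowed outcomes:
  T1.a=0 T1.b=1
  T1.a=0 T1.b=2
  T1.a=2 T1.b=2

outcome vector order: (T1.a,T1.b)
TSO: 4 outcomes — {(0,1) (0,2) (1,2) (2,2)}
TSO∖claimed = {(1,2)}

missing: T1.a=1 T1.b=2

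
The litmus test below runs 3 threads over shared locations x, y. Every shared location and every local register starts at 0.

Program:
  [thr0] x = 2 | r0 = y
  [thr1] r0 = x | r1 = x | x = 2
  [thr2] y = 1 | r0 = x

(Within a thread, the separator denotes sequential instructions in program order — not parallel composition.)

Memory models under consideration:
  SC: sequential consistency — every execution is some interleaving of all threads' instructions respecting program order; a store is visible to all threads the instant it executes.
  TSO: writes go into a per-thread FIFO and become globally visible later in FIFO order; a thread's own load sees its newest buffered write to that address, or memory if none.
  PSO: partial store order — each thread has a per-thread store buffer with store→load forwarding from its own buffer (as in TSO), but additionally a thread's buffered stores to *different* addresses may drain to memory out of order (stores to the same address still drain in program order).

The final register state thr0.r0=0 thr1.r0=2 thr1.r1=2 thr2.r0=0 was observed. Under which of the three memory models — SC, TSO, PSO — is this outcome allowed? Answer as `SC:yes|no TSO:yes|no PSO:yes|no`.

outcome vector order: (thr0.r0,thr1.r0,thr1.r1,thr2.r0)
under SC → (0,0,0,2) (0,0,2,2) (0,2,2,2) (1,0,0,0) (1,0,0,2) (1,0,2,0) (1,0,2,2) (1,2,2,0) (1,2,2,2)
under TSO → (0,0,0,0) (0,0,0,2) (0,0,2,0) (0,0,2,2) (0,2,2,0) (0,2,2,2) (1,0,0,0) (1,0,0,2) (1,0,2,0) (1,0,2,2) (1,2,2,0) (1,2,2,2)
under PSO → (0,0,0,0) (0,0,0,2) (0,0,2,0) (0,0,2,2) (0,2,2,0) (0,2,2,2) (1,0,0,0) (1,0,0,2) (1,0,2,0) (1,0,2,2) (1,2,2,0) (1,2,2,2)
target (0,2,2,0) ∈ {TSO,PSO}

SC:no TSO:yes PSO:yes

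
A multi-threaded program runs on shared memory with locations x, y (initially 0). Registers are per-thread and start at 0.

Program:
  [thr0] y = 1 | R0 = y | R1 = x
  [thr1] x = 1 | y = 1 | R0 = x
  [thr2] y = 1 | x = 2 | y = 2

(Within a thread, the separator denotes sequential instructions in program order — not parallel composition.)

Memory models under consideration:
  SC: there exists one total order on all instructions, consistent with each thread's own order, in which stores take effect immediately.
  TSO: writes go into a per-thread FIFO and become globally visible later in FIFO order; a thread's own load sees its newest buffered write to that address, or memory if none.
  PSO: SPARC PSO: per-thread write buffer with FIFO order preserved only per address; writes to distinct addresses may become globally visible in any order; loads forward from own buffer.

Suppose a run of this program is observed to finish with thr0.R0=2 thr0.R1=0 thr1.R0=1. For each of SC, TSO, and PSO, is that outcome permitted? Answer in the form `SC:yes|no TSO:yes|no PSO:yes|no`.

outcome vector order: (thr0.R0,thr0.R1,thr1.R0)
SC (9): <1 0 1>; <1 0 2>; <1 1 1>; <1 1 2>; <1 2 1>; <1 2 2>; <2 1 1>; <2 2 1>; <2 2 2>
TSO (9): <1 0 1>; <1 0 2>; <1 1 1>; <1 1 2>; <1 2 1>; <1 2 2>; <2 1 1>; <2 2 1>; <2 2 2>
PSO (12): <1 0 1>; <1 0 2>; <1 1 1>; <1 1 2>; <1 2 1>; <1 2 2>; <2 0 1>; <2 0 2>; <2 1 1>; <2 1 2>; <2 2 1>; <2 2 2>
target <2 0 1> ∈ {PSO}

SC:no TSO:no PSO:yes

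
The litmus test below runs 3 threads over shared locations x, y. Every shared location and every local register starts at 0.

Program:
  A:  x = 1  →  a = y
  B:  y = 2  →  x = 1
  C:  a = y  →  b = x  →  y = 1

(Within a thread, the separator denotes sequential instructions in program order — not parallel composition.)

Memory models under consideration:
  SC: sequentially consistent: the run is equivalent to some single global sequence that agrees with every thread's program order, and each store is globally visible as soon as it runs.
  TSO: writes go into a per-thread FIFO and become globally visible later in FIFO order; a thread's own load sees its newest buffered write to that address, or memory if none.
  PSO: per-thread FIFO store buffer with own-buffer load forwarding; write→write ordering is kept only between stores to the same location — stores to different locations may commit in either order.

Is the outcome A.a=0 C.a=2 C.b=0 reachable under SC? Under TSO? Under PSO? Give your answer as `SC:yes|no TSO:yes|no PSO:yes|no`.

SC:no TSO:yes PSO:yes

outcome vector order: (A.a,C.a,C.b)
[SC] allowed = {000, 001, 021, 100, 101, 120, 121, 200, 201, 220, 221}
[TSO] allowed = {000, 001, 020, 021, 100, 101, 120, 121, 200, 201, 220, 221}
[PSO] allowed = {000, 001, 020, 021, 100, 101, 120, 121, 200, 201, 220, 221}
target 020 ∈ {TSO,PSO}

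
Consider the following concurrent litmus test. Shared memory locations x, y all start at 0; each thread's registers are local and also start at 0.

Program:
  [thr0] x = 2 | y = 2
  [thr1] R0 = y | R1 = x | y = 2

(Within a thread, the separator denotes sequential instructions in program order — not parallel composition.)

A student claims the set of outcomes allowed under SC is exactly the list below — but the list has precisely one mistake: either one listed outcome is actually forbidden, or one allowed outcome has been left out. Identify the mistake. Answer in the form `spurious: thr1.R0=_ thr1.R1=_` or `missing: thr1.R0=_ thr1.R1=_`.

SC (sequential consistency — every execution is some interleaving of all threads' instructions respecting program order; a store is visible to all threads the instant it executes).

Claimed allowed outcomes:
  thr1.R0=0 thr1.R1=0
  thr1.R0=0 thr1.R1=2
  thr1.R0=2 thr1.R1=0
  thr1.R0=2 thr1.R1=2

spurious: thr1.R0=2 thr1.R1=0

outcome vector order: (thr1.R0,thr1.R1)
under SC → (0,0); (0,2); (2,2)
claimed∖SC = {(2,0)}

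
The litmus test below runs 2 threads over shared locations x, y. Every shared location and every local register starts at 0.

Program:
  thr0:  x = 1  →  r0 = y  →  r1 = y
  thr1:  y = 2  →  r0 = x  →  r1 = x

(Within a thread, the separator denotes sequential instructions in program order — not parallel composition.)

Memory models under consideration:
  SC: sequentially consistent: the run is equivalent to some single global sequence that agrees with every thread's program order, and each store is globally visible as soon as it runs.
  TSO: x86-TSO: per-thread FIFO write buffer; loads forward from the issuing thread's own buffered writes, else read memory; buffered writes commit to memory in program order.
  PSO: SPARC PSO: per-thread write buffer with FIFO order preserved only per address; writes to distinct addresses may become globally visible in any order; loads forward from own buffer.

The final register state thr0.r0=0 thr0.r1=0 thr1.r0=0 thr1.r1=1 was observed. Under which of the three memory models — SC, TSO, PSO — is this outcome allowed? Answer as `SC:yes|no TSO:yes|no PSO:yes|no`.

outcome vector order: (thr0.r0,thr0.r1,thr1.r0,thr1.r1)
SC: 5 outcomes — {(0,0,1,1) (0,2,1,1) (2,2,0,0) (2,2,0,1) (2,2,1,1)}
TSO: 9 outcomes — {(0,0,0,0) (0,0,0,1) (0,0,1,1) (0,2,0,0) (0,2,0,1) (0,2,1,1) (2,2,0,0) (2,2,0,1) (2,2,1,1)}
PSO: 9 outcomes — {(0,0,0,0) (0,0,0,1) (0,0,1,1) (0,2,0,0) (0,2,0,1) (0,2,1,1) (2,2,0,0) (2,2,0,1) (2,2,1,1)}
target (0,0,0,1) ∈ {TSO,PSO}

SC:no TSO:yes PSO:yes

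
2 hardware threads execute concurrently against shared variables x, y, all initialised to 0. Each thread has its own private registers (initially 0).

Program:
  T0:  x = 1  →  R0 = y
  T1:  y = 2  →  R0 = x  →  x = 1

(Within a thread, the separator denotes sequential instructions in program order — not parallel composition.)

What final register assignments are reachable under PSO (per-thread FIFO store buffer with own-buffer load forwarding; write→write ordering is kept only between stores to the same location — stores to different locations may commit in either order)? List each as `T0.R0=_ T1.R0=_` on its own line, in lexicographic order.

T0.R0=0 T1.R0=0
T0.R0=0 T1.R0=1
T0.R0=2 T1.R0=0
T0.R0=2 T1.R0=1

outcome vector order: (T0.R0,T1.R0)
|PSO outcomes| = 4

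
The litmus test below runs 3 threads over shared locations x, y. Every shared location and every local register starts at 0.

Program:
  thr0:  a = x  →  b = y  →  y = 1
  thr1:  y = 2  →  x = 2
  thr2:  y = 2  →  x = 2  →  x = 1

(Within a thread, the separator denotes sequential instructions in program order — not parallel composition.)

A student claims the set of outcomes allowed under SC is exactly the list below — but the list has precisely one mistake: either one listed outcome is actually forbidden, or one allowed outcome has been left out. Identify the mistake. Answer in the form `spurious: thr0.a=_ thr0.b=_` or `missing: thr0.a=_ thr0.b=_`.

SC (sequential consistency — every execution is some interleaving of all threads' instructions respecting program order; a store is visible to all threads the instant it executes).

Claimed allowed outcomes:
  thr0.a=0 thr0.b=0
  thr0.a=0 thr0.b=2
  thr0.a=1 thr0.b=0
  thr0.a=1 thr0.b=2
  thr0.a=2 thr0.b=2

spurious: thr0.a=1 thr0.b=0

outcome vector order: (thr0.a,thr0.b)
SC: 4 outcomes — {0/0, 0/2, 1/2, 2/2}
claimed∖SC = {1/0}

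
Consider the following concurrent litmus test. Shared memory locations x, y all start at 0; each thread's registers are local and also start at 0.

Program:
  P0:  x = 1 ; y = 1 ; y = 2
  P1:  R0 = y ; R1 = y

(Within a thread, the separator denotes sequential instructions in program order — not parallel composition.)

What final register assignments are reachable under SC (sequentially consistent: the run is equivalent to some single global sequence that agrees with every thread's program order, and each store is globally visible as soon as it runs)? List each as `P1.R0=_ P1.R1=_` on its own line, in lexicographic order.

P1.R0=0 P1.R1=0
P1.R0=0 P1.R1=1
P1.R0=0 P1.R1=2
P1.R0=1 P1.R1=1
P1.R0=1 P1.R1=2
P1.R0=2 P1.R1=2

outcome vector order: (P1.R0,P1.R1)
|SC outcomes| = 6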